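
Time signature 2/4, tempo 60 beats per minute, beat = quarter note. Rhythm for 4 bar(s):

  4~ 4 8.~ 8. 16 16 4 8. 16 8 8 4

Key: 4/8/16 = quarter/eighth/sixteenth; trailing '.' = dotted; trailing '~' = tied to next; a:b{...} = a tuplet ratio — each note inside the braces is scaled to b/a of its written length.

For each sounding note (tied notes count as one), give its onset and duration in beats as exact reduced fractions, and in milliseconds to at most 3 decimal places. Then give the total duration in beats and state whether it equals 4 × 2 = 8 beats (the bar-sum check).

1) 0.0ms=0b +2000.0ms=2b
2) 2000.0ms=2b +1500.0ms=3/2b
3) 3500.0ms=7/2b +250.0ms=1/4b
4) 3750.0ms=15/4b +250.0ms=1/4b
5) 4000.0ms=4b +1000.0ms=1b
6) 5000.0ms=5b +750.0ms=3/4b
7) 5750.0ms=23/4b +250.0ms=1/4b
8) 6000.0ms=6b +500.0ms=1/2b
9) 6500.0ms=13/2b +500.0ms=1/2b
10) 7000.0ms=7b +1000.0ms=1b
Σ=8b of 8 (60bpm 2/4) — PASS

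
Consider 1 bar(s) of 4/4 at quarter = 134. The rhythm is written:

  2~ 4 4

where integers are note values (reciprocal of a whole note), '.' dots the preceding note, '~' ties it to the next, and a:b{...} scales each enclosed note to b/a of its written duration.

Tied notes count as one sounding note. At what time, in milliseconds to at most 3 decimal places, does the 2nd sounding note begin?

note 2 onset = 3b = 1343.284ms

1. 0.0ms @ 0 + 1343.284ms (3)
2. 1343.284ms @ 3 + 447.761ms (1)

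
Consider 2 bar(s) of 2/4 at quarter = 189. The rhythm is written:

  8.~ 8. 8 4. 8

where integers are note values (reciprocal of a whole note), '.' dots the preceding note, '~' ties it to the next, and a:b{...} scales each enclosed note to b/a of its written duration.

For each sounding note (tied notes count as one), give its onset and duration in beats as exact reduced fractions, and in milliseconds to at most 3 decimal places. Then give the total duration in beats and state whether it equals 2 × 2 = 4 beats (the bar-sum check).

1) 0.0ms=0b +476.19ms=3/2b
2) 476.19ms=3/2b +158.73ms=1/2b
3) 634.921ms=2b +476.19ms=3/2b
4) 1111.111ms=7/2b +158.73ms=1/2b
Σ=4b of 4 (189bpm 2/4) — PASS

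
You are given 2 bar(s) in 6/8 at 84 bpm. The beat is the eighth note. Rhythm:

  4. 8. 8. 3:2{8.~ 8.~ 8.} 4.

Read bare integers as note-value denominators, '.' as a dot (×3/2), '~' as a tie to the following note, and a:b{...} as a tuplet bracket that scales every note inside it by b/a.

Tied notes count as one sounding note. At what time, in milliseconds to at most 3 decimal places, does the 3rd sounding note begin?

1. 0.0ms @ 0 + 2142.857ms (3)
2. 2142.857ms @ 3 + 1071.429ms (3/2)
3. 3214.286ms @ 9/2 + 1071.429ms (3/2)
4. 4285.714ms @ 6 + 2142.857ms (3)
5. 6428.571ms @ 9 + 2142.857ms (3)

note 3 onset = 9/2b = 3214.286ms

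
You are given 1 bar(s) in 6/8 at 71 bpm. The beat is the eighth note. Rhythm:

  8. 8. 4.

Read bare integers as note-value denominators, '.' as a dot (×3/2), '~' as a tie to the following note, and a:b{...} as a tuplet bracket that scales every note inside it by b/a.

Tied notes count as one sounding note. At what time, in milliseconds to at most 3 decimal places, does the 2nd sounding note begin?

1. 0.0ms @ 0 + 1267.606ms (3/2)
2. 1267.606ms @ 3/2 + 1267.606ms (3/2)
3. 2535.211ms @ 3 + 2535.211ms (3)

note 2 onset = 3/2b = 1267.606ms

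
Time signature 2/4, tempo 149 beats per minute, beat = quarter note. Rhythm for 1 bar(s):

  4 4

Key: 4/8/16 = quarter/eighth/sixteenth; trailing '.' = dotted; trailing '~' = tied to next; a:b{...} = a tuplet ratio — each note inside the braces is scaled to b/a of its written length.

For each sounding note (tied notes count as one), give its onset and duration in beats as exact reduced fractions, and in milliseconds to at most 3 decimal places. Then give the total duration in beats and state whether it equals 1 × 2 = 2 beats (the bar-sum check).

1) 0.0ms=0b +402.685ms=1b
2) 402.685ms=1b +402.685ms=1b
Σ=2b of 2 (149bpm 2/4) — PASS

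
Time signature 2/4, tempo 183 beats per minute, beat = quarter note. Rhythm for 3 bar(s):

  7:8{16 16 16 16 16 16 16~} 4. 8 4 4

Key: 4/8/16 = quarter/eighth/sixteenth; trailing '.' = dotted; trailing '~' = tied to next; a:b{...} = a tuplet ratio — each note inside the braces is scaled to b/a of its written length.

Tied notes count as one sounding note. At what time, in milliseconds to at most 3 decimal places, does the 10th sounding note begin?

1. 0.0ms @ 0 + 93.677ms (2/7)
2. 93.677ms @ 2/7 + 93.677ms (2/7)
3. 187.354ms @ 4/7 + 93.677ms (2/7)
4. 281.03ms @ 6/7 + 93.677ms (2/7)
5. 374.707ms @ 8/7 + 93.677ms (2/7)
6. 468.384ms @ 10/7 + 93.677ms (2/7)
7. 562.061ms @ 12/7 + 585.48ms (25/14)
8. 1147.541ms @ 7/2 + 163.934ms (1/2)
9. 1311.475ms @ 4 + 327.869ms (1)
10. 1639.344ms @ 5 + 327.869ms (1)

note 10 onset = 5b = 1639.344ms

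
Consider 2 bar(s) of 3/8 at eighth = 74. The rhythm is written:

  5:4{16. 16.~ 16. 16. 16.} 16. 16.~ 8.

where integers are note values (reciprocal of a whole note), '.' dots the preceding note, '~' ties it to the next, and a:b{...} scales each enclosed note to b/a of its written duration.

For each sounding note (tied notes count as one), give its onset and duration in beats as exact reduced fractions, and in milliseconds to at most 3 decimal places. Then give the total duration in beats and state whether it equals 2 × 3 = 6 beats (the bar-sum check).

1) 0.0ms=0b +486.486ms=3/5b
2) 486.486ms=3/5b +972.973ms=6/5b
3) 1459.459ms=9/5b +486.486ms=3/5b
4) 1945.946ms=12/5b +486.486ms=3/5b
5) 2432.432ms=3b +608.108ms=3/4b
6) 3040.541ms=15/4b +1824.324ms=9/4b
Σ=6b of 6 (74bpm 3/8) — PASS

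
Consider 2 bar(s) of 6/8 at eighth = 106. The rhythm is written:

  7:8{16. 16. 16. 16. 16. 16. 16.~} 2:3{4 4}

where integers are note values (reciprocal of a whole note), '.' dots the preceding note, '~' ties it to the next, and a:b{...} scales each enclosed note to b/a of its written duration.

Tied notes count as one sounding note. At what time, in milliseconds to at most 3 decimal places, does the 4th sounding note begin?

note 4 onset = 18/7b = 1455.526ms

1. 0.0ms @ 0 + 485.175ms (6/7)
2. 485.175ms @ 6/7 + 485.175ms (6/7)
3. 970.35ms @ 12/7 + 485.175ms (6/7)
4. 1455.526ms @ 18/7 + 485.175ms (6/7)
5. 1940.701ms @ 24/7 + 485.175ms (6/7)
6. 2425.876ms @ 30/7 + 485.175ms (6/7)
7. 2911.051ms @ 36/7 + 2183.288ms (27/7)
8. 5094.34ms @ 9 + 1698.113ms (3)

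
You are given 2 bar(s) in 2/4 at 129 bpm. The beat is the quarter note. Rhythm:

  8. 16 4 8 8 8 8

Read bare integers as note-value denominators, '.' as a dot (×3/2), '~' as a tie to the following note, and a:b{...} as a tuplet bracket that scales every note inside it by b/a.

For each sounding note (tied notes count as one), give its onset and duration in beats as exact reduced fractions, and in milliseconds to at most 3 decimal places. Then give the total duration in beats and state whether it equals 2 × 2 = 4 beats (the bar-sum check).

1) 0.0ms=0b +348.837ms=3/4b
2) 348.837ms=3/4b +116.279ms=1/4b
3) 465.116ms=1b +465.116ms=1b
4) 930.233ms=2b +232.558ms=1/2b
5) 1162.791ms=5/2b +232.558ms=1/2b
6) 1395.349ms=3b +232.558ms=1/2b
7) 1627.907ms=7/2b +232.558ms=1/2b
Σ=4b of 4 (129bpm 2/4) — PASS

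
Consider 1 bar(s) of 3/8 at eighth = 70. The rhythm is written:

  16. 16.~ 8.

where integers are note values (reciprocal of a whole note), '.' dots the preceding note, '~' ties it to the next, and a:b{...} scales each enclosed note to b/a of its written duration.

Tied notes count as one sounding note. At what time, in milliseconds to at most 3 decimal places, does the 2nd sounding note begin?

1. 0.0ms @ 0 + 642.857ms (3/4)
2. 642.857ms @ 3/4 + 1928.571ms (9/4)

note 2 onset = 3/4b = 642.857ms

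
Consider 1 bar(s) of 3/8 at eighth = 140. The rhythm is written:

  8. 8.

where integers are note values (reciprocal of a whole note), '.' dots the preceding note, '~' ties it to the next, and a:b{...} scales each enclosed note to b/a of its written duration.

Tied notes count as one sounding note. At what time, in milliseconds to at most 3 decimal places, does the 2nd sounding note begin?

note 2 onset = 3/2b = 642.857ms

1. 0.0ms @ 0 + 642.857ms (3/2)
2. 642.857ms @ 3/2 + 642.857ms (3/2)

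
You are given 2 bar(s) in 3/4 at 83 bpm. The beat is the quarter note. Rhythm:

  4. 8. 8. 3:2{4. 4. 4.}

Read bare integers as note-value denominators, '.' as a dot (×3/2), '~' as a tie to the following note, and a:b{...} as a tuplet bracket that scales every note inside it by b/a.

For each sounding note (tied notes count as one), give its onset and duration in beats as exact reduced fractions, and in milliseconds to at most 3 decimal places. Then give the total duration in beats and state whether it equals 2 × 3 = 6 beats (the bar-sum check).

1) 0.0ms=0b +1084.337ms=3/2b
2) 1084.337ms=3/2b +542.169ms=3/4b
3) 1626.506ms=9/4b +542.169ms=3/4b
4) 2168.675ms=3b +722.892ms=1b
5) 2891.566ms=4b +722.892ms=1b
6) 3614.458ms=5b +722.892ms=1b
Σ=6b of 6 (83bpm 3/4) — PASS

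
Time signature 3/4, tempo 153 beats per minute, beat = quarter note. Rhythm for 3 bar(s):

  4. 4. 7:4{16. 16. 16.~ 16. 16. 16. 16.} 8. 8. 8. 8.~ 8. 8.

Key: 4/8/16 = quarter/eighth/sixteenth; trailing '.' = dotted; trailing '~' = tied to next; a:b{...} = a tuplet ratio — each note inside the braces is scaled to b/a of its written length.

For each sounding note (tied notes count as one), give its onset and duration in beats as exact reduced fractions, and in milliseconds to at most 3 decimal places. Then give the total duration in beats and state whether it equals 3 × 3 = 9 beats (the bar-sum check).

1) 0.0ms=0b +588.235ms=3/2b
2) 588.235ms=3/2b +588.235ms=3/2b
3) 1176.471ms=3b +84.034ms=3/14b
4) 1260.504ms=45/14b +84.034ms=3/14b
5) 1344.538ms=24/7b +168.067ms=3/7b
6) 1512.605ms=27/7b +84.034ms=3/14b
7) 1596.639ms=57/14b +84.034ms=3/14b
8) 1680.672ms=30/7b +84.034ms=3/14b
9) 1764.706ms=9/2b +294.118ms=3/4b
10) 2058.824ms=21/4b +294.118ms=3/4b
11) 2352.941ms=6b +294.118ms=3/4b
12) 2647.059ms=27/4b +588.235ms=3/2b
13) 3235.294ms=33/4b +294.118ms=3/4b
Σ=9b of 9 (153bpm 3/4) — PASS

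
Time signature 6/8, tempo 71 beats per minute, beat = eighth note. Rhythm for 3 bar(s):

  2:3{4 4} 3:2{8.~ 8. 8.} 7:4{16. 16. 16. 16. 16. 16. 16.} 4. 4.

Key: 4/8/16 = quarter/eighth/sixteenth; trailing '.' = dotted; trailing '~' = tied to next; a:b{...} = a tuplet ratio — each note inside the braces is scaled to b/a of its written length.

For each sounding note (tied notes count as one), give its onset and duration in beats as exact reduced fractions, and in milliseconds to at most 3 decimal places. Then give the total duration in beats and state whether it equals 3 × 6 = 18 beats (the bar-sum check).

1) 0.0ms=0b +2535.211ms=3b
2) 2535.211ms=3b +2535.211ms=3b
3) 5070.423ms=6b +1690.141ms=2b
4) 6760.563ms=8b +845.07ms=1b
5) 7605.634ms=9b +362.173ms=3/7b
6) 7967.807ms=66/7b +362.173ms=3/7b
7) 8329.98ms=69/7b +362.173ms=3/7b
8) 8692.153ms=72/7b +362.173ms=3/7b
9) 9054.326ms=75/7b +362.173ms=3/7b
10) 9416.499ms=78/7b +362.173ms=3/7b
11) 9778.672ms=81/7b +362.173ms=3/7b
12) 10140.845ms=12b +2535.211ms=3b
13) 12676.056ms=15b +2535.211ms=3b
Σ=18b of 18 (71bpm 6/8) — PASS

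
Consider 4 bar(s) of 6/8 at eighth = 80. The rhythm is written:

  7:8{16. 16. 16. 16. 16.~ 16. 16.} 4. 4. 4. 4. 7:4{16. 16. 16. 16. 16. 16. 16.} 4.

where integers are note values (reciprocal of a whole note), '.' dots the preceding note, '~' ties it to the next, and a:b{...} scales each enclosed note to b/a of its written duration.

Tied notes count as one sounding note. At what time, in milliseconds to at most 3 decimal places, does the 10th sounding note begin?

1. 0.0ms @ 0 + 642.857ms (6/7)
2. 642.857ms @ 6/7 + 642.857ms (6/7)
3. 1285.714ms @ 12/7 + 642.857ms (6/7)
4. 1928.571ms @ 18/7 + 642.857ms (6/7)
5. 2571.429ms @ 24/7 + 1285.714ms (12/7)
6. 3857.143ms @ 36/7 + 642.857ms (6/7)
7. 4500.0ms @ 6 + 2250.0ms (3)
8. 6750.0ms @ 9 + 2250.0ms (3)
9. 9000.0ms @ 12 + 2250.0ms (3)
10. 11250.0ms @ 15 + 2250.0ms (3)
11. 13500.0ms @ 18 + 321.429ms (3/7)
12. 13821.429ms @ 129/7 + 321.429ms (3/7)
13. 14142.857ms @ 132/7 + 321.429ms (3/7)
14. 14464.286ms @ 135/7 + 321.429ms (3/7)
15. 14785.714ms @ 138/7 + 321.429ms (3/7)
16. 15107.143ms @ 141/7 + 321.429ms (3/7)
17. 15428.571ms @ 144/7 + 321.429ms (3/7)
18. 15750.0ms @ 21 + 2250.0ms (3)

note 10 onset = 15b = 11250.0ms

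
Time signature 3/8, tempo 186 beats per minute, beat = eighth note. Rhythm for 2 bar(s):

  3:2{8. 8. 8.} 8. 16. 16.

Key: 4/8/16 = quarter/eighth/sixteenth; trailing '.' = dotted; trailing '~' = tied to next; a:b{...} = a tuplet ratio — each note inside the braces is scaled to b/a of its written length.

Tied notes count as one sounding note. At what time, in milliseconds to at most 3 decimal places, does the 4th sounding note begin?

1. 0.0ms @ 0 + 322.581ms (1)
2. 322.581ms @ 1 + 322.581ms (1)
3. 645.161ms @ 2 + 322.581ms (1)
4. 967.742ms @ 3 + 483.871ms (3/2)
5. 1451.613ms @ 9/2 + 241.935ms (3/4)
6. 1693.548ms @ 21/4 + 241.935ms (3/4)

note 4 onset = 3b = 967.742ms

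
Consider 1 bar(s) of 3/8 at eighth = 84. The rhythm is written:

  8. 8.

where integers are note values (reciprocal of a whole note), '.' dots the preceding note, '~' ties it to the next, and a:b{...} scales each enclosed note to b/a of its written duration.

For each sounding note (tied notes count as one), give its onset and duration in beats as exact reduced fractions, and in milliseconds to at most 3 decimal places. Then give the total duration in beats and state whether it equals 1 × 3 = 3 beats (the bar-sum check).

1) 0.0ms=0b +1071.429ms=3/2b
2) 1071.429ms=3/2b +1071.429ms=3/2b
Σ=3b of 3 (84bpm 3/8) — PASS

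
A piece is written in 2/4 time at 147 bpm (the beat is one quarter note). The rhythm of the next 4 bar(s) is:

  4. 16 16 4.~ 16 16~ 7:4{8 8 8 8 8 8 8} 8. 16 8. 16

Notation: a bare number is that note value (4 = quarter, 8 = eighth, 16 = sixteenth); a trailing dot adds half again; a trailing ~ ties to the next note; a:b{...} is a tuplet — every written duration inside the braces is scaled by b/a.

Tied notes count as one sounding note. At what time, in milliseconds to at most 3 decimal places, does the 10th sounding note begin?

1. 0.0ms @ 0 + 612.245ms (3/2)
2. 612.245ms @ 3/2 + 102.041ms (1/4)
3. 714.286ms @ 7/4 + 102.041ms (1/4)
4. 816.327ms @ 2 + 714.286ms (7/4)
5. 1530.612ms @ 15/4 + 218.659ms (15/28)
6. 1749.271ms @ 30/7 + 116.618ms (2/7)
7. 1865.889ms @ 32/7 + 116.618ms (2/7)
8. 1982.507ms @ 34/7 + 116.618ms (2/7)
9. 2099.125ms @ 36/7 + 116.618ms (2/7)
10. 2215.743ms @ 38/7 + 116.618ms (2/7)
11. 2332.362ms @ 40/7 + 116.618ms (2/7)
12. 2448.98ms @ 6 + 306.122ms (3/4)
13. 2755.102ms @ 27/4 + 102.041ms (1/4)
14. 2857.143ms @ 7 + 306.122ms (3/4)
15. 3163.265ms @ 31/4 + 102.041ms (1/4)

note 10 onset = 38/7b = 2215.743ms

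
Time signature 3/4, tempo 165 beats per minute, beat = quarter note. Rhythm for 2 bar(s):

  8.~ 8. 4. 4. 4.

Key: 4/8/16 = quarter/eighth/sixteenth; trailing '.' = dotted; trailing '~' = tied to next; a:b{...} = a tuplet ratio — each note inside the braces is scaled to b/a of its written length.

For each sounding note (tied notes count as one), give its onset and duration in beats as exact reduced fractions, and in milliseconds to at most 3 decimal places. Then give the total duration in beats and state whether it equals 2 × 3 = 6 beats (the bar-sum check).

1) 0.0ms=0b +545.455ms=3/2b
2) 545.455ms=3/2b +545.455ms=3/2b
3) 1090.909ms=3b +545.455ms=3/2b
4) 1636.364ms=9/2b +545.455ms=3/2b
Σ=6b of 6 (165bpm 3/4) — PASS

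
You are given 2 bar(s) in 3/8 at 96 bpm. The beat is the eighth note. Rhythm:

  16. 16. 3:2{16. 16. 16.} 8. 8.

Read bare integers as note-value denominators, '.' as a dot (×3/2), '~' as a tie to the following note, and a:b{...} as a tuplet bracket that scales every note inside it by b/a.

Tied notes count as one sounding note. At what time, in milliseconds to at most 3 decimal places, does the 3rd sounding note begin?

1. 0.0ms @ 0 + 468.75ms (3/4)
2. 468.75ms @ 3/4 + 468.75ms (3/4)
3. 937.5ms @ 3/2 + 312.5ms (1/2)
4. 1250.0ms @ 2 + 312.5ms (1/2)
5. 1562.5ms @ 5/2 + 312.5ms (1/2)
6. 1875.0ms @ 3 + 937.5ms (3/2)
7. 2812.5ms @ 9/2 + 937.5ms (3/2)

note 3 onset = 3/2b = 937.5ms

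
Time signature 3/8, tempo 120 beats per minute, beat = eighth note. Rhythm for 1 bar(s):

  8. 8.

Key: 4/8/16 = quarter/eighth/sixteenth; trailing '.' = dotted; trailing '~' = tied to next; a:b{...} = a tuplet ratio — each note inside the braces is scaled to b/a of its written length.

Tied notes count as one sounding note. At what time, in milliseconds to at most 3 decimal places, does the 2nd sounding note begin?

1. 0.0ms @ 0 + 750.0ms (3/2)
2. 750.0ms @ 3/2 + 750.0ms (3/2)

note 2 onset = 3/2b = 750.0ms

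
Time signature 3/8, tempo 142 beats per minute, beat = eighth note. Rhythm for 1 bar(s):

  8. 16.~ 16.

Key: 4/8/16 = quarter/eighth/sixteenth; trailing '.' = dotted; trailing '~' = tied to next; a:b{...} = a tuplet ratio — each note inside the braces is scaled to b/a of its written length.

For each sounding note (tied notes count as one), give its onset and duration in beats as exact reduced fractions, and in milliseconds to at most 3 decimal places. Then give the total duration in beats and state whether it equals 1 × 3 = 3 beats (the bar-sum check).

1) 0.0ms=0b +633.803ms=3/2b
2) 633.803ms=3/2b +633.803ms=3/2b
Σ=3b of 3 (142bpm 3/8) — PASS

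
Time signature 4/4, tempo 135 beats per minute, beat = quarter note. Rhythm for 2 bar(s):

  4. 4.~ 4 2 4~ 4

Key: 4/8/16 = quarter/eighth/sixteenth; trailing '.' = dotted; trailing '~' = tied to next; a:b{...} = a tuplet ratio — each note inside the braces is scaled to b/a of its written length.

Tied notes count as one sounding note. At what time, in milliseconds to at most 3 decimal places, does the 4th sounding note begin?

1. 0.0ms @ 0 + 666.667ms (3/2)
2. 666.667ms @ 3/2 + 1111.111ms (5/2)
3. 1777.778ms @ 4 + 888.889ms (2)
4. 2666.667ms @ 6 + 888.889ms (2)

note 4 onset = 6b = 2666.667ms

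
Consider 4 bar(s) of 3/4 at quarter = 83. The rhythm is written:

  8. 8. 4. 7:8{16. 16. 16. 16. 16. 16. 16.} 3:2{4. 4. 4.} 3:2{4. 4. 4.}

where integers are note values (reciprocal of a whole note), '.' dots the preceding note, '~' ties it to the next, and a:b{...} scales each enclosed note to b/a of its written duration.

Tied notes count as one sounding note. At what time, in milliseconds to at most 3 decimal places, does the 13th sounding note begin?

1. 0.0ms @ 0 + 542.169ms (3/4)
2. 542.169ms @ 3/4 + 542.169ms (3/4)
3. 1084.337ms @ 3/2 + 1084.337ms (3/2)
4. 2168.675ms @ 3 + 309.811ms (3/7)
5. 2478.485ms @ 24/7 + 309.811ms (3/7)
6. 2788.296ms @ 27/7 + 309.811ms (3/7)
7. 3098.107ms @ 30/7 + 309.811ms (3/7)
8. 3407.917ms @ 33/7 + 309.811ms (3/7)
9. 3717.728ms @ 36/7 + 309.811ms (3/7)
10. 4027.539ms @ 39/7 + 309.811ms (3/7)
11. 4337.349ms @ 6 + 722.892ms (1)
12. 5060.241ms @ 7 + 722.892ms (1)
13. 5783.133ms @ 8 + 722.892ms (1)
14. 6506.024ms @ 9 + 722.892ms (1)
15. 7228.916ms @ 10 + 722.892ms (1)
16. 7951.807ms @ 11 + 722.892ms (1)

note 13 onset = 8b = 5783.133ms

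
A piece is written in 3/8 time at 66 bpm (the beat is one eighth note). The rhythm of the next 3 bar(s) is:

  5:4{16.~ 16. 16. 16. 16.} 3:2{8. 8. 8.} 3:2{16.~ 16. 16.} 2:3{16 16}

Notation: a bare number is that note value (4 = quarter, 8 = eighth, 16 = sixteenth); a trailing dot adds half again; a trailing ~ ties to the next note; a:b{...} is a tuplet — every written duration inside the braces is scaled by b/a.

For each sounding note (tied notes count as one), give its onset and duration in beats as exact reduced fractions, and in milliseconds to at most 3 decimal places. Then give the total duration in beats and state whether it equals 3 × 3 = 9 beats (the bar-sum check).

1) 0.0ms=0b +1090.909ms=6/5b
2) 1090.909ms=6/5b +545.455ms=3/5b
3) 1636.364ms=9/5b +545.455ms=3/5b
4) 2181.818ms=12/5b +545.455ms=3/5b
5) 2727.273ms=3b +909.091ms=1b
6) 3636.364ms=4b +909.091ms=1b
7) 4545.455ms=5b +909.091ms=1b
8) 5454.545ms=6b +909.091ms=1b
9) 6363.636ms=7b +454.545ms=1/2b
10) 6818.182ms=15/2b +681.818ms=3/4b
11) 7500.0ms=33/4b +681.818ms=3/4b
Σ=9b of 9 (66bpm 3/8) — PASS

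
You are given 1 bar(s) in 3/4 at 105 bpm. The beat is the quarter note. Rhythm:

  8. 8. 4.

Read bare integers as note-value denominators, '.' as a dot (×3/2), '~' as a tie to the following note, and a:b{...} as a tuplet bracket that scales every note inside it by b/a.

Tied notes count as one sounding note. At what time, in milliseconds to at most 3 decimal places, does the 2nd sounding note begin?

note 2 onset = 3/4b = 428.571ms

1. 0.0ms @ 0 + 428.571ms (3/4)
2. 428.571ms @ 3/4 + 428.571ms (3/4)
3. 857.143ms @ 3/2 + 857.143ms (3/2)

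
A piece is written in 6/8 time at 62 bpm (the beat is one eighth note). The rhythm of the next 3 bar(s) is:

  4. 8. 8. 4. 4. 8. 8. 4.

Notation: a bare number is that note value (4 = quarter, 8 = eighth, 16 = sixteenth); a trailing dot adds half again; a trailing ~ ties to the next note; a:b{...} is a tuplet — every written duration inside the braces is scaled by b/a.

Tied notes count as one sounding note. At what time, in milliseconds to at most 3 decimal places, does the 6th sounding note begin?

1. 0.0ms @ 0 + 2903.226ms (3)
2. 2903.226ms @ 3 + 1451.613ms (3/2)
3. 4354.839ms @ 9/2 + 1451.613ms (3/2)
4. 5806.452ms @ 6 + 2903.226ms (3)
5. 8709.677ms @ 9 + 2903.226ms (3)
6. 11612.903ms @ 12 + 1451.613ms (3/2)
7. 13064.516ms @ 27/2 + 1451.613ms (3/2)
8. 14516.129ms @ 15 + 2903.226ms (3)

note 6 onset = 12b = 11612.903ms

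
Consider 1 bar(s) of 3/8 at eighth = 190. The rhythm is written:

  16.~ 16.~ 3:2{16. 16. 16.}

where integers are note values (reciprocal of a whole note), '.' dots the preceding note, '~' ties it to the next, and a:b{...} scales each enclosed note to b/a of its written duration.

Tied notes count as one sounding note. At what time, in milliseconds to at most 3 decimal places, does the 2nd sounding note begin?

1. 0.0ms @ 0 + 631.579ms (2)
2. 631.579ms @ 2 + 157.895ms (1/2)
3. 789.474ms @ 5/2 + 157.895ms (1/2)

note 2 onset = 2b = 631.579ms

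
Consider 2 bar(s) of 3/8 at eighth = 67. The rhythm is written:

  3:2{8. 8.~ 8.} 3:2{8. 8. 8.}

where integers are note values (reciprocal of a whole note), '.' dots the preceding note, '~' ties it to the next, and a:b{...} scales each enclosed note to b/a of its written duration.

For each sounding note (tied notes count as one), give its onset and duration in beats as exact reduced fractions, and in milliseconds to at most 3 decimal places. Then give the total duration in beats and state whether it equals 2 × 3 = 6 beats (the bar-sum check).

1) 0.0ms=0b +895.522ms=1b
2) 895.522ms=1b +1791.045ms=2b
3) 2686.567ms=3b +895.522ms=1b
4) 3582.09ms=4b +895.522ms=1b
5) 4477.612ms=5b +895.522ms=1b
Σ=6b of 6 (67bpm 3/8) — PASS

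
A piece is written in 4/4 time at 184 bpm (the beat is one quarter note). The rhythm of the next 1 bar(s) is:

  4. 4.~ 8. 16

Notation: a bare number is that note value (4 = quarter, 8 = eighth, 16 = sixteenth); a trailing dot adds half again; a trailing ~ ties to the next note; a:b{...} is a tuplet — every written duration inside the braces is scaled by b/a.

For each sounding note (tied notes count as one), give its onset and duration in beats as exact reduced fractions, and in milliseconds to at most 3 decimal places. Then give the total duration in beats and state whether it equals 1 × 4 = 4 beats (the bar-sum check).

1) 0.0ms=0b +489.13ms=3/2b
2) 489.13ms=3/2b +733.696ms=9/4b
3) 1222.826ms=15/4b +81.522ms=1/4b
Σ=4b of 4 (184bpm 4/4) — PASS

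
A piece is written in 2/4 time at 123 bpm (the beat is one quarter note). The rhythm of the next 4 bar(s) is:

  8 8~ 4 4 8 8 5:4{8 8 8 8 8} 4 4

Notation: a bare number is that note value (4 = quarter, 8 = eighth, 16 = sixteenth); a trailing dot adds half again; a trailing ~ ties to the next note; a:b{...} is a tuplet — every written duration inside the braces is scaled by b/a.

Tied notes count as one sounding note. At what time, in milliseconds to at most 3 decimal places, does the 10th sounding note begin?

note 10 onset = 28/5b = 2731.707ms

1. 0.0ms @ 0 + 243.902ms (1/2)
2. 243.902ms @ 1/2 + 731.707ms (3/2)
3. 975.61ms @ 2 + 487.805ms (1)
4. 1463.415ms @ 3 + 243.902ms (1/2)
5. 1707.317ms @ 7/2 + 243.902ms (1/2)
6. 1951.22ms @ 4 + 195.122ms (2/5)
7. 2146.341ms @ 22/5 + 195.122ms (2/5)
8. 2341.463ms @ 24/5 + 195.122ms (2/5)
9. 2536.585ms @ 26/5 + 195.122ms (2/5)
10. 2731.707ms @ 28/5 + 195.122ms (2/5)
11. 2926.829ms @ 6 + 487.805ms (1)
12. 3414.634ms @ 7 + 487.805ms (1)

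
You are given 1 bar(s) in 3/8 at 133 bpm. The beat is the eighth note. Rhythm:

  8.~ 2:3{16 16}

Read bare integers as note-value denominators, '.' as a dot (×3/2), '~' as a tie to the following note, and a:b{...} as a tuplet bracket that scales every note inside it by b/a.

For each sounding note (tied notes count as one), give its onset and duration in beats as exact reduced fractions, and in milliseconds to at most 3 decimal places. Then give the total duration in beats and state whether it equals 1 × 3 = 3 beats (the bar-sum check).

1) 0.0ms=0b +1015.038ms=9/4b
2) 1015.038ms=9/4b +338.346ms=3/4b
Σ=3b of 3 (133bpm 3/8) — PASS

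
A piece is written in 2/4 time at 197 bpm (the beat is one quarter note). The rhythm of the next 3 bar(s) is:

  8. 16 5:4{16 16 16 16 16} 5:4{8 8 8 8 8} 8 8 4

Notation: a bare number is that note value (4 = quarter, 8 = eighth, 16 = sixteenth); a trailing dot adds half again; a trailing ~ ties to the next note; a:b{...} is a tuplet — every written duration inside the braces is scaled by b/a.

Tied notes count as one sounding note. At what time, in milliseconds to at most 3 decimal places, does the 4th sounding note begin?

note 4 onset = 6/5b = 365.482ms

1. 0.0ms @ 0 + 228.426ms (3/4)
2. 228.426ms @ 3/4 + 76.142ms (1/4)
3. 304.569ms @ 1 + 60.914ms (1/5)
4. 365.482ms @ 6/5 + 60.914ms (1/5)
5. 426.396ms @ 7/5 + 60.914ms (1/5)
6. 487.31ms @ 8/5 + 60.914ms (1/5)
7. 548.223ms @ 9/5 + 60.914ms (1/5)
8. 609.137ms @ 2 + 121.827ms (2/5)
9. 730.964ms @ 12/5 + 121.827ms (2/5)
10. 852.792ms @ 14/5 + 121.827ms (2/5)
11. 974.619ms @ 16/5 + 121.827ms (2/5)
12. 1096.447ms @ 18/5 + 121.827ms (2/5)
13. 1218.274ms @ 4 + 152.284ms (1/2)
14. 1370.558ms @ 9/2 + 152.284ms (1/2)
15. 1522.843ms @ 5 + 304.569ms (1)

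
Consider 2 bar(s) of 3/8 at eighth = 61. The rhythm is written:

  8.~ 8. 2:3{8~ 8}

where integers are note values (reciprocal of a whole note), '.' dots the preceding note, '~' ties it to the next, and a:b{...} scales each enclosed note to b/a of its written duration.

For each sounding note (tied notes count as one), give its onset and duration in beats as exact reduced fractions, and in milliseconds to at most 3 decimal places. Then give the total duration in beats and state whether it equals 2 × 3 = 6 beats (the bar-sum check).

1) 0.0ms=0b +2950.82ms=3b
2) 2950.82ms=3b +2950.82ms=3b
Σ=6b of 6 (61bpm 3/8) — PASS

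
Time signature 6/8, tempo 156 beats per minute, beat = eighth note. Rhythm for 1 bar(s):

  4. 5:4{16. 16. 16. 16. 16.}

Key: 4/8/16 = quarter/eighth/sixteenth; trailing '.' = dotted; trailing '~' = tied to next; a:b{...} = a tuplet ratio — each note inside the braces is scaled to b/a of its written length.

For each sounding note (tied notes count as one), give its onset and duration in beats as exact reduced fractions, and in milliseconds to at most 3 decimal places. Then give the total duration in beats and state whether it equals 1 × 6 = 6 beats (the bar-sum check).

1) 0.0ms=0b +1153.846ms=3b
2) 1153.846ms=3b +230.769ms=3/5b
3) 1384.615ms=18/5b +230.769ms=3/5b
4) 1615.385ms=21/5b +230.769ms=3/5b
5) 1846.154ms=24/5b +230.769ms=3/5b
6) 2076.923ms=27/5b +230.769ms=3/5b
Σ=6b of 6 (156bpm 6/8) — PASS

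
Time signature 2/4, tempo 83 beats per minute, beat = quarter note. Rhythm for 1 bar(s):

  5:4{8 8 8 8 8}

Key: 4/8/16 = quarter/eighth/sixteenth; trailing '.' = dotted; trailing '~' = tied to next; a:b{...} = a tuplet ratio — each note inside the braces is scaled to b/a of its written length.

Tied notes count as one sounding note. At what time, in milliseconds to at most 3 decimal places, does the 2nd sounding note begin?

note 2 onset = 2/5b = 289.157ms

1. 0.0ms @ 0 + 289.157ms (2/5)
2. 289.157ms @ 2/5 + 289.157ms (2/5)
3. 578.313ms @ 4/5 + 289.157ms (2/5)
4. 867.47ms @ 6/5 + 289.157ms (2/5)
5. 1156.627ms @ 8/5 + 289.157ms (2/5)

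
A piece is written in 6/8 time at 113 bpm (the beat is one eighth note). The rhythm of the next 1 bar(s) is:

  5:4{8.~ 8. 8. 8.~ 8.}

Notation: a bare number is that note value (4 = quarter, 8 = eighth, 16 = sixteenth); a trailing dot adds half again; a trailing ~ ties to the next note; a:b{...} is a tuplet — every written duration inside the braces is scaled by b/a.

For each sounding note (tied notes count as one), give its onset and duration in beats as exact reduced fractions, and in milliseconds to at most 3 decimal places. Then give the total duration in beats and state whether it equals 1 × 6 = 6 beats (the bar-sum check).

1) 0.0ms=0b +1274.336ms=12/5b
2) 1274.336ms=12/5b +637.168ms=6/5b
3) 1911.504ms=18/5b +1274.336ms=12/5b
Σ=6b of 6 (113bpm 6/8) — PASS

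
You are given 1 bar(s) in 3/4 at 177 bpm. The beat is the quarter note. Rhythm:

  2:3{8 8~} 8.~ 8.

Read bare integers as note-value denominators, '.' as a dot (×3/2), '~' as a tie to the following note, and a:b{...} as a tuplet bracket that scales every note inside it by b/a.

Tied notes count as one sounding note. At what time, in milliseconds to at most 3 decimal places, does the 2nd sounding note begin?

note 2 onset = 3/4b = 254.237ms

1. 0.0ms @ 0 + 254.237ms (3/4)
2. 254.237ms @ 3/4 + 762.712ms (9/4)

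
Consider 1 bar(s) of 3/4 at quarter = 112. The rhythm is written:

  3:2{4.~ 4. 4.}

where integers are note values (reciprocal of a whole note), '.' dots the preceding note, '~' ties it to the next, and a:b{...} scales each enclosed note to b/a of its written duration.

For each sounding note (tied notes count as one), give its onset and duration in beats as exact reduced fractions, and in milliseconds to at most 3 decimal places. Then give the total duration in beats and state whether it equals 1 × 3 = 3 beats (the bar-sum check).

1) 0.0ms=0b +1071.429ms=2b
2) 1071.429ms=2b +535.714ms=1b
Σ=3b of 3 (112bpm 3/4) — PASS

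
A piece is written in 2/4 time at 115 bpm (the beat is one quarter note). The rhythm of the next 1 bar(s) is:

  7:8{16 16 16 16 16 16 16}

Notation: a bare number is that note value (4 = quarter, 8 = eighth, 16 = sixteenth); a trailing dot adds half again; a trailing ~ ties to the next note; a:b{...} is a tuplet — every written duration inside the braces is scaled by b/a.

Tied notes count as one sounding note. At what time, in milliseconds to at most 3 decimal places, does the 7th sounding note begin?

1. 0.0ms @ 0 + 149.068ms (2/7)
2. 149.068ms @ 2/7 + 149.068ms (2/7)
3. 298.137ms @ 4/7 + 149.068ms (2/7)
4. 447.205ms @ 6/7 + 149.068ms (2/7)
5. 596.273ms @ 8/7 + 149.068ms (2/7)
6. 745.342ms @ 10/7 + 149.068ms (2/7)
7. 894.41ms @ 12/7 + 149.068ms (2/7)

note 7 onset = 12/7b = 894.41ms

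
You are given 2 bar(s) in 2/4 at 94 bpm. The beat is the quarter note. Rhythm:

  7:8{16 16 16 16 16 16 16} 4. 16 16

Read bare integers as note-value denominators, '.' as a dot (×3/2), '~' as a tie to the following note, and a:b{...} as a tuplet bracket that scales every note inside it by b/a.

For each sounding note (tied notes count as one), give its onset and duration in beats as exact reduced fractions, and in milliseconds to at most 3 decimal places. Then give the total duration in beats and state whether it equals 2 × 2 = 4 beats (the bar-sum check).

1) 0.0ms=0b +182.371ms=2/7b
2) 182.371ms=2/7b +182.371ms=2/7b
3) 364.742ms=4/7b +182.371ms=2/7b
4) 547.112ms=6/7b +182.371ms=2/7b
5) 729.483ms=8/7b +182.371ms=2/7b
6) 911.854ms=10/7b +182.371ms=2/7b
7) 1094.225ms=12/7b +182.371ms=2/7b
8) 1276.596ms=2b +957.447ms=3/2b
9) 2234.043ms=7/2b +159.574ms=1/4b
10) 2393.617ms=15/4b +159.574ms=1/4b
Σ=4b of 4 (94bpm 2/4) — PASS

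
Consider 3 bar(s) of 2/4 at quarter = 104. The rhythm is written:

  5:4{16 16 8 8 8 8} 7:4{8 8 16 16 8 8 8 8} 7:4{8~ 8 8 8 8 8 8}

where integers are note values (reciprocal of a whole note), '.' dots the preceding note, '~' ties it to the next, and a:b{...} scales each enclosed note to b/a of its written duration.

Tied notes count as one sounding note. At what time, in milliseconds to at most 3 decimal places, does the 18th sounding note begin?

1. 0.0ms @ 0 + 115.385ms (1/5)
2. 115.385ms @ 1/5 + 115.385ms (1/5)
3. 230.769ms @ 2/5 + 230.769ms (2/5)
4. 461.538ms @ 4/5 + 230.769ms (2/5)
5. 692.308ms @ 6/5 + 230.769ms (2/5)
6. 923.077ms @ 8/5 + 230.769ms (2/5)
7. 1153.846ms @ 2 + 164.835ms (2/7)
8. 1318.681ms @ 16/7 + 164.835ms (2/7)
9. 1483.516ms @ 18/7 + 82.418ms (1/7)
10. 1565.934ms @ 19/7 + 82.418ms (1/7)
11. 1648.352ms @ 20/7 + 164.835ms (2/7)
12. 1813.187ms @ 22/7 + 164.835ms (2/7)
13. 1978.022ms @ 24/7 + 164.835ms (2/7)
14. 2142.857ms @ 26/7 + 164.835ms (2/7)
15. 2307.692ms @ 4 + 329.67ms (4/7)
16. 2637.363ms @ 32/7 + 164.835ms (2/7)
17. 2802.198ms @ 34/7 + 164.835ms (2/7)
18. 2967.033ms @ 36/7 + 164.835ms (2/7)
19. 3131.868ms @ 38/7 + 164.835ms (2/7)
20. 3296.703ms @ 40/7 + 164.835ms (2/7)

note 18 onset = 36/7b = 2967.033ms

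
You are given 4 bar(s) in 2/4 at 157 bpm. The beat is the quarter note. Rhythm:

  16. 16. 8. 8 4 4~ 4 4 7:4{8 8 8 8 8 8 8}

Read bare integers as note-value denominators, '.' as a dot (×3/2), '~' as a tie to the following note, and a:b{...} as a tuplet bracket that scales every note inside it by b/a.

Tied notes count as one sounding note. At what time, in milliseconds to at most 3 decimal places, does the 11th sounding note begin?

1. 0.0ms @ 0 + 143.312ms (3/8)
2. 143.312ms @ 3/8 + 143.312ms (3/8)
3. 286.624ms @ 3/4 + 286.624ms (3/4)
4. 573.248ms @ 3/2 + 191.083ms (1/2)
5. 764.331ms @ 2 + 382.166ms (1)
6. 1146.497ms @ 3 + 764.331ms (2)
7. 1910.828ms @ 5 + 382.166ms (1)
8. 2292.994ms @ 6 + 109.19ms (2/7)
9. 2402.184ms @ 44/7 + 109.19ms (2/7)
10. 2511.374ms @ 46/7 + 109.19ms (2/7)
11. 2620.564ms @ 48/7 + 109.19ms (2/7)
12. 2729.754ms @ 50/7 + 109.19ms (2/7)
13. 2838.944ms @ 52/7 + 109.19ms (2/7)
14. 2948.135ms @ 54/7 + 109.19ms (2/7)

note 11 onset = 48/7b = 2620.564ms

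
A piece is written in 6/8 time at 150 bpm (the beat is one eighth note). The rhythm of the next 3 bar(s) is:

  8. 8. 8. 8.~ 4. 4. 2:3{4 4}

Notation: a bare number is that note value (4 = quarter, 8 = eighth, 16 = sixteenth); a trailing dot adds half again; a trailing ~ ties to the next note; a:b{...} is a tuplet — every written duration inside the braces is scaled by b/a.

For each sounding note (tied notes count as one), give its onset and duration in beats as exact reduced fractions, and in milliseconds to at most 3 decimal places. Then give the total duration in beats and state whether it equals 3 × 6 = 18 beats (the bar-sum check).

1) 0.0ms=0b +600.0ms=3/2b
2) 600.0ms=3/2b +600.0ms=3/2b
3) 1200.0ms=3b +600.0ms=3/2b
4) 1800.0ms=9/2b +1800.0ms=9/2b
5) 3600.0ms=9b +1200.0ms=3b
6) 4800.0ms=12b +1200.0ms=3b
7) 6000.0ms=15b +1200.0ms=3b
Σ=18b of 18 (150bpm 6/8) — PASS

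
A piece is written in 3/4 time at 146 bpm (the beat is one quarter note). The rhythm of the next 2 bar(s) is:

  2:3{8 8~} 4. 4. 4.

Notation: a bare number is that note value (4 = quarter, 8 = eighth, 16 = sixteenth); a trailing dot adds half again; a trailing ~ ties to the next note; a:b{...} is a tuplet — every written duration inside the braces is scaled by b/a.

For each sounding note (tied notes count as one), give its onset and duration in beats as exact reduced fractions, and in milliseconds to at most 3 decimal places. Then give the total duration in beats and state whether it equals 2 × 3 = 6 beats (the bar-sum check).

1) 0.0ms=0b +308.219ms=3/4b
2) 308.219ms=3/4b +924.658ms=9/4b
3) 1232.877ms=3b +616.438ms=3/2b
4) 1849.315ms=9/2b +616.438ms=3/2b
Σ=6b of 6 (146bpm 3/4) — PASS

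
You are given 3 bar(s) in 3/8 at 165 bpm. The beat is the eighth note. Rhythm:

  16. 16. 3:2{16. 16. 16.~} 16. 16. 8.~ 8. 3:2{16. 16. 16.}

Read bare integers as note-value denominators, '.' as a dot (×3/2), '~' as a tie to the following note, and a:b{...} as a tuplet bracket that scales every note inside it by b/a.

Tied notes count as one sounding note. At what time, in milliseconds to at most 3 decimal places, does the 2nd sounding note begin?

note 2 onset = 3/4b = 272.727ms

1. 0.0ms @ 0 + 272.727ms (3/4)
2. 272.727ms @ 3/4 + 272.727ms (3/4)
3. 545.455ms @ 3/2 + 181.818ms (1/2)
4. 727.273ms @ 2 + 181.818ms (1/2)
5. 909.091ms @ 5/2 + 454.545ms (5/4)
6. 1363.636ms @ 15/4 + 272.727ms (3/4)
7. 1636.364ms @ 9/2 + 1090.909ms (3)
8. 2727.273ms @ 15/2 + 181.818ms (1/2)
9. 2909.091ms @ 8 + 181.818ms (1/2)
10. 3090.909ms @ 17/2 + 181.818ms (1/2)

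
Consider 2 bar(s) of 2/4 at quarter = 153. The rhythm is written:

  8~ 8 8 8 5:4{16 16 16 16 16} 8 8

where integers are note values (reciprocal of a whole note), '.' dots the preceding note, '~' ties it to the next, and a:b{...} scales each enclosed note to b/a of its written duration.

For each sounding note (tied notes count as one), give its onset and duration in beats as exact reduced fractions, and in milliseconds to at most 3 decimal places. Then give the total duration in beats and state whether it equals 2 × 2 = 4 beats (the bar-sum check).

1) 0.0ms=0b +392.157ms=1b
2) 392.157ms=1b +196.078ms=1/2b
3) 588.235ms=3/2b +196.078ms=1/2b
4) 784.314ms=2b +78.431ms=1/5b
5) 862.745ms=11/5b +78.431ms=1/5b
6) 941.176ms=12/5b +78.431ms=1/5b
7) 1019.608ms=13/5b +78.431ms=1/5b
8) 1098.039ms=14/5b +78.431ms=1/5b
9) 1176.471ms=3b +196.078ms=1/2b
10) 1372.549ms=7/2b +196.078ms=1/2b
Σ=4b of 4 (153bpm 2/4) — PASS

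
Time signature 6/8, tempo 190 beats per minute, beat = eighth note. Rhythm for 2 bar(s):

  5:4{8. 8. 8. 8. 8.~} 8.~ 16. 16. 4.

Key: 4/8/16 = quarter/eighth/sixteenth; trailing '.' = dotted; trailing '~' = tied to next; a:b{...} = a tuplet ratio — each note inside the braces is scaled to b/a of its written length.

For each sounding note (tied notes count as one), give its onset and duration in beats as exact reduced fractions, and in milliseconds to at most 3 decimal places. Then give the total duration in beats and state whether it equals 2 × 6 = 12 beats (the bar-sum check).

1) 0.0ms=0b +378.947ms=6/5b
2) 378.947ms=6/5b +378.947ms=6/5b
3) 757.895ms=12/5b +378.947ms=6/5b
4) 1136.842ms=18/5b +378.947ms=6/5b
5) 1515.789ms=24/5b +1089.474ms=69/20b
6) 2605.263ms=33/4b +236.842ms=3/4b
7) 2842.105ms=9b +947.368ms=3b
Σ=12b of 12 (190bpm 6/8) — PASS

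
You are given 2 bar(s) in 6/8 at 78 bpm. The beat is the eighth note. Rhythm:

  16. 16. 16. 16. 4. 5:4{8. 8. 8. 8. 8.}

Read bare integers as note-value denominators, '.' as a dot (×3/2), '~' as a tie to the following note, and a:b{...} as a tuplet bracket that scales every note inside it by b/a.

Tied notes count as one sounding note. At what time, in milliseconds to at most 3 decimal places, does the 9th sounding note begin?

1. 0.0ms @ 0 + 576.923ms (3/4)
2. 576.923ms @ 3/4 + 576.923ms (3/4)
3. 1153.846ms @ 3/2 + 576.923ms (3/4)
4. 1730.769ms @ 9/4 + 576.923ms (3/4)
5. 2307.692ms @ 3 + 2307.692ms (3)
6. 4615.385ms @ 6 + 923.077ms (6/5)
7. 5538.462ms @ 36/5 + 923.077ms (6/5)
8. 6461.538ms @ 42/5 + 923.077ms (6/5)
9. 7384.615ms @ 48/5 + 923.077ms (6/5)
10. 8307.692ms @ 54/5 + 923.077ms (6/5)

note 9 onset = 48/5b = 7384.615ms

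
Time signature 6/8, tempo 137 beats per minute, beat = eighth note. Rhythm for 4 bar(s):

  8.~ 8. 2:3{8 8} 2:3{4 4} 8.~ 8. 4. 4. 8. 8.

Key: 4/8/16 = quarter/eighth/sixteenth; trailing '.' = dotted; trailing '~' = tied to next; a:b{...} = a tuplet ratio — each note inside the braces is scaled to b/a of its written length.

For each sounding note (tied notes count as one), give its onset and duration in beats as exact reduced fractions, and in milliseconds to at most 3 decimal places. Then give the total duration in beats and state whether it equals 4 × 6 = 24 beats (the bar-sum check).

1) 0.0ms=0b +1313.869ms=3b
2) 1313.869ms=3b +656.934ms=3/2b
3) 1970.803ms=9/2b +656.934ms=3/2b
4) 2627.737ms=6b +1313.869ms=3b
5) 3941.606ms=9b +1313.869ms=3b
6) 5255.474ms=12b +1313.869ms=3b
7) 6569.343ms=15b +1313.869ms=3b
8) 7883.212ms=18b +1313.869ms=3b
9) 9197.08ms=21b +656.934ms=3/2b
10) 9854.015ms=45/2b +656.934ms=3/2b
Σ=24b of 24 (137bpm 6/8) — PASS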